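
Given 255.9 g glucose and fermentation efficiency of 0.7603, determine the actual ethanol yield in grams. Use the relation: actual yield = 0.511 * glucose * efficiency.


Actual ethanol: m = 0.511 * 255.9 * 0.7603
m = 99.4206 g

99.4206 g


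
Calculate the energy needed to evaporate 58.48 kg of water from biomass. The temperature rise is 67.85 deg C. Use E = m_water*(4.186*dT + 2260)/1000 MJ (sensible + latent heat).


E = m_water * (4.186 * dT + 2260) / 1000
= 58.48 * (4.186 * 67.85 + 2260) / 1000
= 148.7743 MJ

148.7743 MJ


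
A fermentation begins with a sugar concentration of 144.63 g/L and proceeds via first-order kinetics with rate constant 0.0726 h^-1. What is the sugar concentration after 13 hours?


S = S0 * exp(-k * t)
S = 144.63 * exp(-0.0726 * 13)
S = 56.2822 g/L

56.2822 g/L


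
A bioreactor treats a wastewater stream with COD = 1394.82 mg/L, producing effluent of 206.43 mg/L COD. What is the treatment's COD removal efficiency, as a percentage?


eta = (COD_in - COD_out) / COD_in * 100
= (1394.82 - 206.43) / 1394.82 * 100
= 85.2002%

85.2002%


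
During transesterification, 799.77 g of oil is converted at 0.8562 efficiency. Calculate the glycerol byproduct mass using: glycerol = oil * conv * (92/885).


glycerol = oil * conv * (92/885)
= 799.77 * 0.8562 * 92 / 885
= 71.1844 g

71.1844 g


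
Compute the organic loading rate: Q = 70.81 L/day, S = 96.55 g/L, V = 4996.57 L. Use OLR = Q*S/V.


OLR = Q * S / V
= 70.81 * 96.55 / 4996.57
= 1.3683 g/L/day

1.3683 g/L/day


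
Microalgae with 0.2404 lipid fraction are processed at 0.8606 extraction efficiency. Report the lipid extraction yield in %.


Y = lipid_content * extraction_eff * 100
= 0.2404 * 0.8606 * 100
= 20.6888%

20.6888%


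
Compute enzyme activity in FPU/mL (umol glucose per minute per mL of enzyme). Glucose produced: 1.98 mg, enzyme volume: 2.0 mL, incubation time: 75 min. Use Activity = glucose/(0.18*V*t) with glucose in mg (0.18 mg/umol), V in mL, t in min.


Activity = glucose_mg / (0.18 mg/umol * V_mL * t_min)
= 1.98 / (0.18 * 2.0 * 75)
= 0.0733 FPU/mL

0.0733 FPU/mL


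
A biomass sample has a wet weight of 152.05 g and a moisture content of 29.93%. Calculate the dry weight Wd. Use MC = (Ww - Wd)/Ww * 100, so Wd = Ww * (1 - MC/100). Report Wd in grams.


Wd = Ww * (1 - MC/100)
= 152.05 * (1 - 29.93/100)
= 106.5414 g

106.5414 g


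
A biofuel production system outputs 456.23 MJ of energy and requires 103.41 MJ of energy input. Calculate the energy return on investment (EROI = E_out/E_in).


EROI = E_out / E_in
= 456.23 / 103.41
= 4.4119

4.4119


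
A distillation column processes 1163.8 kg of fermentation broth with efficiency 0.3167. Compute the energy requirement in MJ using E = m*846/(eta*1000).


E = m * 846 / (eta * 1000)
= 1163.8 * 846 / (0.3167 * 1000)
= 3108.8563 MJ

3108.8563 MJ


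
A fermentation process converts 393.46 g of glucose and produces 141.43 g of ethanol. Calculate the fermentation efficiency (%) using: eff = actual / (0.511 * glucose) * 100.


Fermentation efficiency = (actual / (0.511 * glucose)) * 100
= (141.43 / (0.511 * 393.46)) * 100
= 70.3429%

70.3429%


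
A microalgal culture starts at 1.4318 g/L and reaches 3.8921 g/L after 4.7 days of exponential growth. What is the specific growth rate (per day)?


mu = ln(X2/X1) / dt
= ln(3.8921/1.4318) / 4.7
= 0.2128 per day

0.2128 per day


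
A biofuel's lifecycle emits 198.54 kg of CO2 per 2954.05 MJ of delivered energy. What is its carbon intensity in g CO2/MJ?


CI = CO2 * 1000 / E
= 198.54 * 1000 / 2954.05
= 67.2094 g CO2/MJ

67.2094 g CO2/MJ


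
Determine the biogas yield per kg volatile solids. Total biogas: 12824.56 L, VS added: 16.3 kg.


Y = V / VS
= 12824.56 / 16.3
= 786.7828 L/kg VS

786.7828 L/kg VS


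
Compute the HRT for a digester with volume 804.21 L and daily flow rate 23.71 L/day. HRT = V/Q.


HRT = V / Q
= 804.21 / 23.71
= 33.9186 days

33.9186 days


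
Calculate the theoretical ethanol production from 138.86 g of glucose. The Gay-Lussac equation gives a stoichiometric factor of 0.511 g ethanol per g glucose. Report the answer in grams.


Theoretical ethanol yield: m_EtOH = 0.511 * m_glucose
m_EtOH = 0.511 * 138.86 = 70.9575 g

70.9575 g


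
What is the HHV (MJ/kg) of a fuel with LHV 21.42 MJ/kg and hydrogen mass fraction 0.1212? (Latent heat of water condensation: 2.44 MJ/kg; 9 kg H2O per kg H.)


HHV = LHV + H_frac * 9 * 2.44
= 21.42 + 0.1212 * 9 * 2.44
= 24.0816 MJ/kg

24.0816 MJ/kg


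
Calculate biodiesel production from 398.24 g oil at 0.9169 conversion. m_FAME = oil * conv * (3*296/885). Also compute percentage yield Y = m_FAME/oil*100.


m_FAME = oil * conv * (3 * 296 / 885) = oil * conv * (888/885)
= 398.24 * 0.9169 * 888 / 885
= 366.3840 g
Y = m_FAME / oil * 100 = conv * (888/885) * 100
= 0.9169 * 888 / 885 * 100
= 92.00%

366.3840 g FAME; Y = 92.00%


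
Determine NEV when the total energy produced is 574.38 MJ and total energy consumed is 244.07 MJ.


NEV = E_out - E_in
= 574.38 - 244.07
= 330.3100 MJ

330.3100 MJ


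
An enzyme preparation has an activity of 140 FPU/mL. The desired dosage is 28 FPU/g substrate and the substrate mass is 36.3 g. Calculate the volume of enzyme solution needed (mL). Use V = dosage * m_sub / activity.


V = dosage * m_sub / activity
V = 28 * 36.3 / 140
V = 7.2600 mL

7.2600 mL


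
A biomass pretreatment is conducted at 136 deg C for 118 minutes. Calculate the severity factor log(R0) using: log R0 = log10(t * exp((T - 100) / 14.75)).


logR0 = log10(t * exp((T - 100) / 14.75))
= log10(118 * exp((136 - 100) / 14.75))
= 3.1319

3.1319


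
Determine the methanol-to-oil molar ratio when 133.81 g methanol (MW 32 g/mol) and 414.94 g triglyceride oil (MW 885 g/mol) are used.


Molar ratio = n_MeOH / n_oil = (MeOH/32) / (oil/885) = (MeOH * 885) / (32 * oil)
= (133.81 * 885) / (32 * 414.94)
= 8.9186

8.9186


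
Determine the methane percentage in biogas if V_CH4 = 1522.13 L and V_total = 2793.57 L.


CH4% = V_CH4 / V_total * 100
= 1522.13 / 2793.57 * 100
= 54.4869%

54.4869%


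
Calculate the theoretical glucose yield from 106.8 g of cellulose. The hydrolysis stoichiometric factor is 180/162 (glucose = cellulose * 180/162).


glucose = cellulose * 180/162
= 106.8 * 180/162
= 118.6667 g

118.6667 g


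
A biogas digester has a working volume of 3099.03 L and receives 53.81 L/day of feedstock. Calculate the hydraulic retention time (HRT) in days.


HRT = V / Q
= 3099.03 / 53.81
= 57.5921 days

57.5921 days


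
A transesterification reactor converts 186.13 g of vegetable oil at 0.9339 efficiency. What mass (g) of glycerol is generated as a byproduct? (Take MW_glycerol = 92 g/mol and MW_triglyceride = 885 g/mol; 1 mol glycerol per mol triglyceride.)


glycerol = oil * conv * (92/885)
= 186.13 * 0.9339 * 92 / 885
= 18.0701 g

18.0701 g


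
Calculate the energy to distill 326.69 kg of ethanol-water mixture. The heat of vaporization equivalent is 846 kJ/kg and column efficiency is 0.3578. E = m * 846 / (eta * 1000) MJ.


E = m * 846 / (eta * 1000)
= 326.69 * 846 / (0.3578 * 1000)
= 772.4420 MJ

772.4420 MJ


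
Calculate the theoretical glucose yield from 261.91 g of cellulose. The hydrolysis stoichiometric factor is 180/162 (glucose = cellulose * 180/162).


glucose = cellulose * 180/162
= 261.91 * 180/162
= 291.0111 g

291.0111 g


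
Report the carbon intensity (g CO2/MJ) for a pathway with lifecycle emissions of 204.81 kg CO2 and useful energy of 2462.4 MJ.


CI = CO2 * 1000 / E
= 204.81 * 1000 / 2462.4
= 83.1750 g CO2/MJ

83.1750 g CO2/MJ


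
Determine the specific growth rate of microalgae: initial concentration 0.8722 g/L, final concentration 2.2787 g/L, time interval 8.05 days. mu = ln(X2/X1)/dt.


mu = ln(X2/X1) / dt
= ln(2.2787/0.8722) / 8.05
= 0.1193 per day

0.1193 per day


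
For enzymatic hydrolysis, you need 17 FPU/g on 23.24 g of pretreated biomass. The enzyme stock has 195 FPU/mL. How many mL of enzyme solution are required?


V = dosage * m_sub / activity
V = 17 * 23.24 / 195
V = 2.0261 mL

2.0261 mL


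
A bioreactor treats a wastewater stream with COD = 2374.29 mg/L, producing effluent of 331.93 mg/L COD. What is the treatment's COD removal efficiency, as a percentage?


eta = (COD_in - COD_out) / COD_in * 100
= (2374.29 - 331.93) / 2374.29 * 100
= 86.0198%

86.0198%


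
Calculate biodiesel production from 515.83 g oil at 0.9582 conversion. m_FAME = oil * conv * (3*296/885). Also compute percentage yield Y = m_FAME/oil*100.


m_FAME = oil * conv * (3 * 296 / 885) = oil * conv * (888/885)
= 515.83 * 0.9582 * 888 / 885
= 495.9438 g
Y = m_FAME / oil * 100 = conv * (888/885) * 100
= 0.9582 * 888 / 885 * 100
= 96.14%

495.9438 g FAME; Y = 96.14%


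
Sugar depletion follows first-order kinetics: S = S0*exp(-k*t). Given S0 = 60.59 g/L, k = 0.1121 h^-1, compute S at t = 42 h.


S = S0 * exp(-k * t)
S = 60.59 * exp(-0.1121 * 42)
S = 0.5466 g/L

0.5466 g/L


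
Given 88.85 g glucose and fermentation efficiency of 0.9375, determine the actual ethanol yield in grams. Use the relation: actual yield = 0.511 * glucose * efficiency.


Actual ethanol: m = 0.511 * 88.85 * 0.9375
m = 42.5647 g

42.5647 g


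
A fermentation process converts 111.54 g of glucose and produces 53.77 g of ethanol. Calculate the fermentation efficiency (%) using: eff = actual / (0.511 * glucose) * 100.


Fermentation efficiency = (actual / (0.511 * glucose)) * 100
= (53.77 / (0.511 * 111.54)) * 100
= 94.3384%

94.3384%


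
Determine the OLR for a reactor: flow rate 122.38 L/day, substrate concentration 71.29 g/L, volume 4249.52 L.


OLR = Q * S / V
= 122.38 * 71.29 / 4249.52
= 2.0530 g/L/day

2.0530 g/L/day


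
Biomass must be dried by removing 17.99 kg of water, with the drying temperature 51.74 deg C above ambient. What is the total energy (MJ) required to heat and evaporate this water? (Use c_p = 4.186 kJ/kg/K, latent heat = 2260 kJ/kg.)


E = m_water * (4.186 * dT + 2260) / 1000
= 17.99 * (4.186 * 51.74 + 2260) / 1000
= 44.5537 MJ

44.5537 MJ


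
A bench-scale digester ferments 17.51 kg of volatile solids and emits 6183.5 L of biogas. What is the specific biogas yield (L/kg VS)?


Y = V / VS
= 6183.5 / 17.51
= 353.1411 L/kg VS

353.1411 L/kg VS


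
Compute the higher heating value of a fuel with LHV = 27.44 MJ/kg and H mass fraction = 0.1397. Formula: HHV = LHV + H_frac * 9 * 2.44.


HHV = LHV + H_frac * 9 * 2.44
= 27.44 + 0.1397 * 9 * 2.44
= 30.5078 MJ/kg

30.5078 MJ/kg


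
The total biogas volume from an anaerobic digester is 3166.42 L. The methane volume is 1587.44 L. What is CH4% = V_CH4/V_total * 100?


CH4% = V_CH4 / V_total * 100
= 1587.44 / 3166.42 * 100
= 50.1336%

50.1336%


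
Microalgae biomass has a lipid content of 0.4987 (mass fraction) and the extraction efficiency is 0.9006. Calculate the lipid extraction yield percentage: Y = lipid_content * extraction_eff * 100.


Y = lipid_content * extraction_eff * 100
= 0.4987 * 0.9006 * 100
= 44.9129%

44.9129%


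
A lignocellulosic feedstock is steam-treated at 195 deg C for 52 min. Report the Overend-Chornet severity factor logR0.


logR0 = log10(t * exp((T - 100) / 14.75))
= log10(52 * exp((195 - 100) / 14.75))
= 4.5132

4.5132


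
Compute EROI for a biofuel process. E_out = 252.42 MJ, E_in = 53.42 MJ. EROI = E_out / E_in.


EROI = E_out / E_in
= 252.42 / 53.42
= 4.7252

4.7252


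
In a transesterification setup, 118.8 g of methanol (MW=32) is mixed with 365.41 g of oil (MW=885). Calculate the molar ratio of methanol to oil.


Molar ratio = n_MeOH / n_oil = (MeOH/32) / (oil/885) = (MeOH * 885) / (32 * oil)
= (118.8 * 885) / (32 * 365.41)
= 8.9914

8.9914


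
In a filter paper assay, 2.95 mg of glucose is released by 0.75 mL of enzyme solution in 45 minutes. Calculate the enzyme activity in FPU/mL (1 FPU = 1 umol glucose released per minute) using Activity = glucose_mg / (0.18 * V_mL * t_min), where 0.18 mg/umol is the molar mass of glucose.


Activity = glucose_mg / (0.18 mg/umol * V_mL * t_min)
= 2.95 / (0.18 * 0.75 * 45)
= 0.4856 FPU/mL

0.4856 FPU/mL


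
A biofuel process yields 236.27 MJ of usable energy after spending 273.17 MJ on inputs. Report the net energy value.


NEV = E_out - E_in
= 236.27 - 273.17
= -36.9000 MJ

-36.9000 MJ


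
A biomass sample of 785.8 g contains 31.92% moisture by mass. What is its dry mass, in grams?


Wd = Ww * (1 - MC/100)
= 785.8 * (1 - 31.92/100)
= 534.9726 g

534.9726 g


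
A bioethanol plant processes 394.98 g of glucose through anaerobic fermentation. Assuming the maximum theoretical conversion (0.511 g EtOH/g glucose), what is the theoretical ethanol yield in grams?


Theoretical ethanol yield: m_EtOH = 0.511 * m_glucose
m_EtOH = 0.511 * 394.98 = 201.8348 g

201.8348 g


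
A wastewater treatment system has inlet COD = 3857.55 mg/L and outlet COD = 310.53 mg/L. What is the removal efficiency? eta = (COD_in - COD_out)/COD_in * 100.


eta = (COD_in - COD_out) / COD_in * 100
= (3857.55 - 310.53) / 3857.55 * 100
= 91.9501%

91.9501%


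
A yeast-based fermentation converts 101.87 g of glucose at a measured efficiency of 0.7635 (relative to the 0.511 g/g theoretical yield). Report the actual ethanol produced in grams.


Actual ethanol: m = 0.511 * 101.87 * 0.7635
m = 39.7444 g

39.7444 g


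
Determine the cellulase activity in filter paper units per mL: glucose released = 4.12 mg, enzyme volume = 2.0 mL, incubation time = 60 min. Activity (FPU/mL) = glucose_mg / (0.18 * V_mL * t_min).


Activity = glucose_mg / (0.18 mg/umol * V_mL * t_min)
= 4.12 / (0.18 * 2.0 * 60)
= 0.1907 FPU/mL

0.1907 FPU/mL


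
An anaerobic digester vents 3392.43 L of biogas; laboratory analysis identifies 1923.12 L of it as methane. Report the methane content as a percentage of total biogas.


CH4% = V_CH4 / V_total * 100
= 1923.12 / 3392.43 * 100
= 56.6886%

56.6886%


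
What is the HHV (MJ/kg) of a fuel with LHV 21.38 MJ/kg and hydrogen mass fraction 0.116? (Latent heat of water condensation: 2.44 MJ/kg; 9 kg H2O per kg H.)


HHV = LHV + H_frac * 9 * 2.44
= 21.38 + 0.116 * 9 * 2.44
= 23.9274 MJ/kg

23.9274 MJ/kg


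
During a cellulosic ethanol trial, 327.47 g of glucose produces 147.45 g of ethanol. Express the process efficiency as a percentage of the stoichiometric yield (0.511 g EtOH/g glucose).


Fermentation efficiency = (actual / (0.511 * glucose)) * 100
= (147.45 / (0.511 * 327.47)) * 100
= 88.1155%

88.1155%


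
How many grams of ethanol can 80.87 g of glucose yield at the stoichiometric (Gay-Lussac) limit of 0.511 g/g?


Theoretical ethanol yield: m_EtOH = 0.511 * m_glucose
m_EtOH = 0.511 * 80.87 = 41.3246 g

41.3246 g


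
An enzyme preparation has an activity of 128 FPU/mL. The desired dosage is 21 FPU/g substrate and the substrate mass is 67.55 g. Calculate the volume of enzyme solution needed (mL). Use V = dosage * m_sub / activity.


V = dosage * m_sub / activity
V = 21 * 67.55 / 128
V = 11.0824 mL

11.0824 mL


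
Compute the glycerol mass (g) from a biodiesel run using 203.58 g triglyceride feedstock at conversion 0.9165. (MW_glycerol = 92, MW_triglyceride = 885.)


glycerol = oil * conv * (92/885)
= 203.58 * 0.9165 * 92 / 885
= 19.3960 g

19.3960 g


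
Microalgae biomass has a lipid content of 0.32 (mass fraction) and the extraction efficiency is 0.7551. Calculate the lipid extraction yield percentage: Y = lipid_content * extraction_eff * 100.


Y = lipid_content * extraction_eff * 100
= 0.32 * 0.7551 * 100
= 24.1632%

24.1632%


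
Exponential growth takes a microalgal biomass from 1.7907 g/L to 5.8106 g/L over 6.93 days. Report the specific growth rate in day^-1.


mu = ln(X2/X1) / dt
= ln(5.8106/1.7907) / 6.93
= 0.1699 per day

0.1699 per day


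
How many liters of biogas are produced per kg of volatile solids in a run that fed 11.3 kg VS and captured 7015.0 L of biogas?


Y = V / VS
= 7015.0 / 11.3
= 620.7965 L/kg VS

620.7965 L/kg VS


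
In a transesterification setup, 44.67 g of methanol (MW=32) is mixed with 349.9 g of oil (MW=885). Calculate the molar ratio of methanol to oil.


Molar ratio = n_MeOH / n_oil = (MeOH/32) / (oil/885) = (MeOH * 885) / (32 * oil)
= (44.67 * 885) / (32 * 349.9)
= 3.5307

3.5307


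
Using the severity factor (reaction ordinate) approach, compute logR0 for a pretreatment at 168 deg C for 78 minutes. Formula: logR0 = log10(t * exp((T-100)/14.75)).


logR0 = log10(t * exp((T - 100) / 14.75))
= log10(78 * exp((168 - 100) / 14.75))
= 3.8943

3.8943


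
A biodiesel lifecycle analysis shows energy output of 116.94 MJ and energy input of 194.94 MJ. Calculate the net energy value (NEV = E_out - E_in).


NEV = E_out - E_in
= 116.94 - 194.94
= -78.0000 MJ

-78.0000 MJ


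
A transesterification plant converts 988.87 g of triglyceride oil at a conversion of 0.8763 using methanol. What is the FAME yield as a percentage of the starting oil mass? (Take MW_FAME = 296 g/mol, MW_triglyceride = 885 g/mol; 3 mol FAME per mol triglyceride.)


m_FAME = oil * conv * (3 * 296 / 885) = oil * conv * (888/885)
= 988.87 * 0.8763 * 888 / 885
= 869.4842 g
Y = m_FAME / oil * 100 = conv * (888/885) * 100
= 0.8763 * 888 / 885 * 100
= 87.93%

87.93%


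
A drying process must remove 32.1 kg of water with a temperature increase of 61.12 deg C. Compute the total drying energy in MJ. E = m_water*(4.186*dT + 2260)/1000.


E = m_water * (4.186 * dT + 2260) / 1000
= 32.1 * (4.186 * 61.12 + 2260) / 1000
= 80.7587 MJ

80.7587 MJ


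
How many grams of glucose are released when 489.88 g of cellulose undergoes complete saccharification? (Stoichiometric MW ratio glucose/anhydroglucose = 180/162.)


glucose = cellulose * 180/162
= 489.88 * 180/162
= 544.3111 g

544.3111 g


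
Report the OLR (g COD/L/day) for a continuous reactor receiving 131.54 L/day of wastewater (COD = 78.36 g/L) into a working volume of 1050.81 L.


OLR = Q * S / V
= 131.54 * 78.36 / 1050.81
= 9.8091 g/L/day

9.8091 g/L/day


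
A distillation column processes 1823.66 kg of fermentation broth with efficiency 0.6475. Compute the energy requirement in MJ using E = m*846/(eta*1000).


E = m * 846 / (eta * 1000)
= 1823.66 * 846 / (0.6475 * 1000)
= 2382.7280 MJ

2382.7280 MJ


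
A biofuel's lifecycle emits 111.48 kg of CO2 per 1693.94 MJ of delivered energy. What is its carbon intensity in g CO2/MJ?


CI = CO2 * 1000 / E
= 111.48 * 1000 / 1693.94
= 65.8111 g CO2/MJ

65.8111 g CO2/MJ


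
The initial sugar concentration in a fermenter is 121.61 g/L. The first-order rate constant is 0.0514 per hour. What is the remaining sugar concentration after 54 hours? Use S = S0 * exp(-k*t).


S = S0 * exp(-k * t)
S = 121.61 * exp(-0.0514 * 54)
S = 7.5778 g/L

7.5778 g/L


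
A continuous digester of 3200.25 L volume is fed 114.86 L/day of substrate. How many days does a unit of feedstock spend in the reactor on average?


HRT = V / Q
= 3200.25 / 114.86
= 27.8622 days

27.8622 days


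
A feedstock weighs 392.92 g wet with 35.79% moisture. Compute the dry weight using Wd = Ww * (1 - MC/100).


Wd = Ww * (1 - MC/100)
= 392.92 * (1 - 35.79/100)
= 252.2939 g

252.2939 g


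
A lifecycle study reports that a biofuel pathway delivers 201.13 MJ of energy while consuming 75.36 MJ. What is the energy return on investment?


EROI = E_out / E_in
= 201.13 / 75.36
= 2.6689

2.6689


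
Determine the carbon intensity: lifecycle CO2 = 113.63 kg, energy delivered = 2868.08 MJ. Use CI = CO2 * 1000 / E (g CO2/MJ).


CI = CO2 * 1000 / E
= 113.63 * 1000 / 2868.08
= 39.6188 g CO2/MJ

39.6188 g CO2/MJ


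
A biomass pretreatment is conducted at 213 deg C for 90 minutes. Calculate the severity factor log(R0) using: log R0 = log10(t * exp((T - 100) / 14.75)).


logR0 = log10(t * exp((T - 100) / 14.75))
= log10(90 * exp((213 - 100) / 14.75))
= 5.2814

5.2814


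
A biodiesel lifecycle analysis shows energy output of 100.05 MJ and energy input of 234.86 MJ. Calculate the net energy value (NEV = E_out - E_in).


NEV = E_out - E_in
= 100.05 - 234.86
= -134.8100 MJ

-134.8100 MJ


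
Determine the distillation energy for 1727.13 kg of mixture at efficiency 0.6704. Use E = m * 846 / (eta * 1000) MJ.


E = m * 846 / (eta * 1000)
= 1727.13 * 846 / (0.6704 * 1000)
= 2179.5226 MJ

2179.5226 MJ


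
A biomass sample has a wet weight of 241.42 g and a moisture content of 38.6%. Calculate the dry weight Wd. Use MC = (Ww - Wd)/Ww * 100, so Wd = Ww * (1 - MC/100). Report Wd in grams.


Wd = Ww * (1 - MC/100)
= 241.42 * (1 - 38.6/100)
= 148.2319 g

148.2319 g


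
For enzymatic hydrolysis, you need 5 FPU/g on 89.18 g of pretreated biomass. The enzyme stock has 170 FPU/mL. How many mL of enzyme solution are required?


V = dosage * m_sub / activity
V = 5 * 89.18 / 170
V = 2.6229 mL

2.6229 mL


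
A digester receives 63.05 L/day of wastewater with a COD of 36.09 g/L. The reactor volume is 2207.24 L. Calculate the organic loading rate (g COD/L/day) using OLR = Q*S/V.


OLR = Q * S / V
= 63.05 * 36.09 / 2207.24
= 1.0309 g/L/day

1.0309 g/L/day


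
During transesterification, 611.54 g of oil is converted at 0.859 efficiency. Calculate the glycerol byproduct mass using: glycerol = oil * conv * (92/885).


glycerol = oil * conv * (92/885)
= 611.54 * 0.859 * 92 / 885
= 54.6088 g

54.6088 g


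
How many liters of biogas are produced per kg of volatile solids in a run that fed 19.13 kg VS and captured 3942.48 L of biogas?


Y = V / VS
= 3942.48 / 19.13
= 206.0889 L/kg VS

206.0889 L/kg VS


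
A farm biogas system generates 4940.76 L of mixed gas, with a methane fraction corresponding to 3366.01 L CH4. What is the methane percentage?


CH4% = V_CH4 / V_total * 100
= 3366.01 / 4940.76 * 100
= 68.1274%

68.1274%


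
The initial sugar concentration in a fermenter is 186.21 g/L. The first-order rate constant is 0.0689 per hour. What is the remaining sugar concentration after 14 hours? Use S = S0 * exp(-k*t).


S = S0 * exp(-k * t)
S = 186.21 * exp(-0.0689 * 14)
S = 70.9713 g/L

70.9713 g/L


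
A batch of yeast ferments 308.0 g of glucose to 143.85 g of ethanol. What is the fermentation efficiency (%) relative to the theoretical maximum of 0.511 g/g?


Fermentation efficiency = (actual / (0.511 * glucose)) * 100
= (143.85 / (0.511 * 308.0)) * 100
= 91.3983%

91.3983%


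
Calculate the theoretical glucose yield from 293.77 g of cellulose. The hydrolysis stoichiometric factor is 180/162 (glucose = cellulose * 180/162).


glucose = cellulose * 180/162
= 293.77 * 180/162
= 326.4111 g

326.4111 g


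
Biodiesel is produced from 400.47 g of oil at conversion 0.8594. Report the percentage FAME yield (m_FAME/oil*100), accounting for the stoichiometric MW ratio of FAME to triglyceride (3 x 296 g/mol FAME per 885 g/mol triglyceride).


m_FAME = oil * conv * (3 * 296 / 885) = oil * conv * (888/885)
= 400.47 * 0.8594 * 888 / 885
= 345.3306 g
Y = m_FAME / oil * 100 = conv * (888/885) * 100
= 0.8594 * 888 / 885 * 100
= 86.23%

86.23%


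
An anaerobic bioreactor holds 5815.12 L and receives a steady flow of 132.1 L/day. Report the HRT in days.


HRT = V / Q
= 5815.12 / 132.1
= 44.0206 days

44.0206 days


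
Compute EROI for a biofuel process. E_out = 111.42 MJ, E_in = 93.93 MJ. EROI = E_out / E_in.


EROI = E_out / E_in
= 111.42 / 93.93
= 1.1862

1.1862


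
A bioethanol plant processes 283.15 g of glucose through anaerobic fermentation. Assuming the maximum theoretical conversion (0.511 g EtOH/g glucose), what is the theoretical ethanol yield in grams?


Theoretical ethanol yield: m_EtOH = 0.511 * m_glucose
m_EtOH = 0.511 * 283.15 = 144.6897 g

144.6897 g


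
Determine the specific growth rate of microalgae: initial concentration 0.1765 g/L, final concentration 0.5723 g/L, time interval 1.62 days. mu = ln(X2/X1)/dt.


mu = ln(X2/X1) / dt
= ln(0.5723/0.1765) / 1.62
= 0.7261 per day

0.7261 per day


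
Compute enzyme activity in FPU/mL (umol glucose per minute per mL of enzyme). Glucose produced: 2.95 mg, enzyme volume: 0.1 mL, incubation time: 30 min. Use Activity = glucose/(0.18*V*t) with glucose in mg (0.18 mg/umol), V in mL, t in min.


Activity = glucose_mg / (0.18 mg/umol * V_mL * t_min)
= 2.95 / (0.18 * 0.1 * 30)
= 5.4630 FPU/mL

5.4630 FPU/mL


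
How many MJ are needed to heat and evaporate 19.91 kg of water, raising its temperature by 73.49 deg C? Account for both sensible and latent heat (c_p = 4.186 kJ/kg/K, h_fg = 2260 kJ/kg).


E = m_water * (4.186 * dT + 2260) / 1000
= 19.91 * (4.186 * 73.49 + 2260) / 1000
= 51.1215 MJ

51.1215 MJ


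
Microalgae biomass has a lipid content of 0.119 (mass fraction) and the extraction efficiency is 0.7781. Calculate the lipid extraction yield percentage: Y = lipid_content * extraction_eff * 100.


Y = lipid_content * extraction_eff * 100
= 0.119 * 0.7781 * 100
= 9.2594%

9.2594%


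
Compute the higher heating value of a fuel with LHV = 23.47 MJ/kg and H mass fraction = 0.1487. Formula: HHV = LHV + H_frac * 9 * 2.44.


HHV = LHV + H_frac * 9 * 2.44
= 23.47 + 0.1487 * 9 * 2.44
= 26.7355 MJ/kg

26.7355 MJ/kg


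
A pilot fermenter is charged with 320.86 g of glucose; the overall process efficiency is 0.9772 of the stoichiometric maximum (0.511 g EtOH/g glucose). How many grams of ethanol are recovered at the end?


Actual ethanol: m = 0.511 * 320.86 * 0.9772
m = 160.2212 g

160.2212 g


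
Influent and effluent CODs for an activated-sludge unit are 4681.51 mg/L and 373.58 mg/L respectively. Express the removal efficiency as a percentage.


eta = (COD_in - COD_out) / COD_in * 100
= (4681.51 - 373.58) / 4681.51 * 100
= 92.0201%

92.0201%


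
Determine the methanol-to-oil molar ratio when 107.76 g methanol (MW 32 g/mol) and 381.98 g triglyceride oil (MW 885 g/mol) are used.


Molar ratio = n_MeOH / n_oil = (MeOH/32) / (oil/885) = (MeOH * 885) / (32 * oil)
= (107.76 * 885) / (32 * 381.98)
= 7.8021

7.8021


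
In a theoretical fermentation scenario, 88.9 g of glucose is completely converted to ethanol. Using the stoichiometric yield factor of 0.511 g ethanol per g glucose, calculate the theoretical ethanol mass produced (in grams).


Theoretical ethanol yield: m_EtOH = 0.511 * m_glucose
m_EtOH = 0.511 * 88.9 = 45.4279 g

45.4279 g


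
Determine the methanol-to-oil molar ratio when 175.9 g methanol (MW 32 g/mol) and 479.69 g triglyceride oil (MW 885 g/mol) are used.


Molar ratio = n_MeOH / n_oil = (MeOH/32) / (oil/885) = (MeOH * 885) / (32 * oil)
= (175.9 * 885) / (32 * 479.69)
= 10.1414

10.1414


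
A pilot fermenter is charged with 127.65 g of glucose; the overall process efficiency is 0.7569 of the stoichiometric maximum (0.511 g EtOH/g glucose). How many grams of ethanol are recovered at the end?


Actual ethanol: m = 0.511 * 127.65 * 0.7569
m = 49.3719 g

49.3719 g


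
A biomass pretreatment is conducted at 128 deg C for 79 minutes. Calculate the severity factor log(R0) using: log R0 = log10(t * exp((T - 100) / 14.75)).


logR0 = log10(t * exp((T - 100) / 14.75))
= log10(79 * exp((128 - 100) / 14.75))
= 2.7221

2.7221


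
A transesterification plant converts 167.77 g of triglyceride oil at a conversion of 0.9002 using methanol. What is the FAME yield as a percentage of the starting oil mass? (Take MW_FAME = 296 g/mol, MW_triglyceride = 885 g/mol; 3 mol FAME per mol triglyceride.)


m_FAME = oil * conv * (3 * 296 / 885) = oil * conv * (888/885)
= 167.77 * 0.9002 * 888 / 885
= 151.5385 g
Y = m_FAME / oil * 100 = conv * (888/885) * 100
= 0.9002 * 888 / 885 * 100
= 90.33%

90.33%


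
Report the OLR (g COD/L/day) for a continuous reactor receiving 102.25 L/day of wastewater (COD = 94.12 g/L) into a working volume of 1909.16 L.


OLR = Q * S / V
= 102.25 * 94.12 / 1909.16
= 5.0408 g/L/day

5.0408 g/L/day


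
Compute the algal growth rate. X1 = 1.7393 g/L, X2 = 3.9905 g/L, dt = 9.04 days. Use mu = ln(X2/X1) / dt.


mu = ln(X2/X1) / dt
= ln(3.9905/1.7393) / 9.04
= 0.0919 per day

0.0919 per day


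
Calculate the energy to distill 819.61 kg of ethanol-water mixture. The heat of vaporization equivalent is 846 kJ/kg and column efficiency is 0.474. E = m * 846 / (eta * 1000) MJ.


E = m * 846 / (eta * 1000)
= 819.61 * 846 / (0.474 * 1000)
= 1462.8482 MJ

1462.8482 MJ


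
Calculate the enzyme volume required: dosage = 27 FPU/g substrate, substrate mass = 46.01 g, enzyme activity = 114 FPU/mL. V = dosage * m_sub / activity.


V = dosage * m_sub / activity
V = 27 * 46.01 / 114
V = 10.8971 mL

10.8971 mL


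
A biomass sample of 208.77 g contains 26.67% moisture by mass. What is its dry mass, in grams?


Wd = Ww * (1 - MC/100)
= 208.77 * (1 - 26.67/100)
= 153.0910 g

153.0910 g


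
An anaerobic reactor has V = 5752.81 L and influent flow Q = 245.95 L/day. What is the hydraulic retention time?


HRT = V / Q
= 5752.81 / 245.95
= 23.3902 days

23.3902 days


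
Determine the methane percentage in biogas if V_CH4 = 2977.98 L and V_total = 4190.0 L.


CH4% = V_CH4 / V_total * 100
= 2977.98 / 4190.0 * 100
= 71.0735%

71.0735%


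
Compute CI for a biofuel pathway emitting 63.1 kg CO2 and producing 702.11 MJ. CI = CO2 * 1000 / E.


CI = CO2 * 1000 / E
= 63.1 * 1000 / 702.11
= 89.8720 g CO2/MJ

89.8720 g CO2/MJ


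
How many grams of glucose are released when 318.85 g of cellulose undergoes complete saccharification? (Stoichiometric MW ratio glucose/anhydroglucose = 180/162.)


glucose = cellulose * 180/162
= 318.85 * 180/162
= 354.2778 g

354.2778 g


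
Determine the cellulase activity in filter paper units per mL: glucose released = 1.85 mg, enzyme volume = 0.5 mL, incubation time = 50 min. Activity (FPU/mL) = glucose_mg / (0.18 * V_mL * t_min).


Activity = glucose_mg / (0.18 mg/umol * V_mL * t_min)
= 1.85 / (0.18 * 0.5 * 50)
= 0.4111 FPU/mL

0.4111 FPU/mL


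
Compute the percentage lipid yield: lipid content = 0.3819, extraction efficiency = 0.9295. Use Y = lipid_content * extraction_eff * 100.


Y = lipid_content * extraction_eff * 100
= 0.3819 * 0.9295 * 100
= 35.4976%

35.4976%


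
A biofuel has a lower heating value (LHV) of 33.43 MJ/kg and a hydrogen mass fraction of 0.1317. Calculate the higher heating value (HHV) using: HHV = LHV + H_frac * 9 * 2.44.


HHV = LHV + H_frac * 9 * 2.44
= 33.43 + 0.1317 * 9 * 2.44
= 36.3221 MJ/kg

36.3221 MJ/kg


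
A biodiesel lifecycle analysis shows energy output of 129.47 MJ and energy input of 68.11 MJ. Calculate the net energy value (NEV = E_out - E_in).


NEV = E_out - E_in
= 129.47 - 68.11
= 61.3600 MJ

61.3600 MJ


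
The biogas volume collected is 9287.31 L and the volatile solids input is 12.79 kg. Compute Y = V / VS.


Y = V / VS
= 9287.31 / 12.79
= 726.1384 L/kg VS

726.1384 L/kg VS


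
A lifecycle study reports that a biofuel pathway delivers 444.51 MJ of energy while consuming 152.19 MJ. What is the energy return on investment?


EROI = E_out / E_in
= 444.51 / 152.19
= 2.9208

2.9208


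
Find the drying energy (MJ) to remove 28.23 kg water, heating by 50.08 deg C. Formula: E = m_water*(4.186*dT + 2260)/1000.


E = m_water * (4.186 * dT + 2260) / 1000
= 28.23 * (4.186 * 50.08 + 2260) / 1000
= 69.7178 MJ

69.7178 MJ


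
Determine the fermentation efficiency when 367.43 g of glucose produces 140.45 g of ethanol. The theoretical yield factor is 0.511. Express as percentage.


Fermentation efficiency = (actual / (0.511 * glucose)) * 100
= (140.45 / (0.511 * 367.43)) * 100
= 74.8042%

74.8042%


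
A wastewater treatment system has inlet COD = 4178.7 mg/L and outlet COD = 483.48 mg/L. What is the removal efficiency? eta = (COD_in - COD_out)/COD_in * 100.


eta = (COD_in - COD_out) / COD_in * 100
= (4178.7 - 483.48) / 4178.7 * 100
= 88.4299%

88.4299%


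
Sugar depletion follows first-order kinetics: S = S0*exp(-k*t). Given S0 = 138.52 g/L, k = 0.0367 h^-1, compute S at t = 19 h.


S = S0 * exp(-k * t)
S = 138.52 * exp(-0.0367 * 19)
S = 68.9730 g/L

68.9730 g/L


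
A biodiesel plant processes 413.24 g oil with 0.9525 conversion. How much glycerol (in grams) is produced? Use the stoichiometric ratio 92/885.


glycerol = oil * conv * (92/885)
= 413.24 * 0.9525 * 92 / 885
= 40.9178 g

40.9178 g


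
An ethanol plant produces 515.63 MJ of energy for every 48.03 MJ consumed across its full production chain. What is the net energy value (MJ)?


NEV = E_out - E_in
= 515.63 - 48.03
= 467.6000 MJ

467.6000 MJ


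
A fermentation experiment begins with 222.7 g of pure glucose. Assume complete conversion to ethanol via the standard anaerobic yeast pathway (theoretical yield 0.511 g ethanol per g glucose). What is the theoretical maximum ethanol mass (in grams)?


Theoretical ethanol yield: m_EtOH = 0.511 * m_glucose
m_EtOH = 0.511 * 222.7 = 113.7997 g

113.7997 g


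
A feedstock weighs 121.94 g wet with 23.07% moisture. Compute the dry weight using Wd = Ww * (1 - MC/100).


Wd = Ww * (1 - MC/100)
= 121.94 * (1 - 23.07/100)
= 93.8084 g

93.8084 g


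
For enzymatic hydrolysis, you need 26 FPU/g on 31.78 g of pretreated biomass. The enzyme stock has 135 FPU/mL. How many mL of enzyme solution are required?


V = dosage * m_sub / activity
V = 26 * 31.78 / 135
V = 6.1206 mL

6.1206 mL


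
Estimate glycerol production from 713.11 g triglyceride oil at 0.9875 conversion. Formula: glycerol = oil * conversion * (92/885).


glycerol = oil * conv * (92/885)
= 713.11 * 0.9875 * 92 / 885
= 73.2046 g

73.2046 g


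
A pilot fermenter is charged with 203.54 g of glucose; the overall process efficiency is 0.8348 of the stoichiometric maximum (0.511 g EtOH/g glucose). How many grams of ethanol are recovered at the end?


Actual ethanol: m = 0.511 * 203.54 * 0.8348
m = 86.8267 g

86.8267 g


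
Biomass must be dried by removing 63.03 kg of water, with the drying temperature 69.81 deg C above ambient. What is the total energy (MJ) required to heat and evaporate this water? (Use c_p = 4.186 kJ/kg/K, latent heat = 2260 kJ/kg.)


E = m_water * (4.186 * dT + 2260) / 1000
= 63.03 * (4.186 * 69.81 + 2260) / 1000
= 160.8667 MJ

160.8667 MJ


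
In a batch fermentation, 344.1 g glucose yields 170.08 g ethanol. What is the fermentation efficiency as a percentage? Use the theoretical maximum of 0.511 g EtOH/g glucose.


Fermentation efficiency = (actual / (0.511 * glucose)) * 100
= (170.08 / (0.511 * 344.1)) * 100
= 96.7270%

96.7270%


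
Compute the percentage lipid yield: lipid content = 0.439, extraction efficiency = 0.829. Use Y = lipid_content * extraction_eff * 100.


Y = lipid_content * extraction_eff * 100
= 0.439 * 0.829 * 100
= 36.3931%

36.3931%


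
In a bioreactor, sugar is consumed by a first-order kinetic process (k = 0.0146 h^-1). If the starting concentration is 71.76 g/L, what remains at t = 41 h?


S = S0 * exp(-k * t)
S = 71.76 * exp(-0.0146 * 41)
S = 39.4379 g/L

39.4379 g/L


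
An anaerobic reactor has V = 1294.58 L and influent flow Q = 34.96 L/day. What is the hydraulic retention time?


HRT = V / Q
= 1294.58 / 34.96
= 37.0303 days

37.0303 days


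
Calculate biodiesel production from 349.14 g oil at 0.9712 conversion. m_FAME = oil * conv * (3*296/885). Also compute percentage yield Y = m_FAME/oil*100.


m_FAME = oil * conv * (3 * 296 / 885) = oil * conv * (888/885)
= 349.14 * 0.9712 * 888 / 885
= 340.2342 g
Y = m_FAME / oil * 100 = conv * (888/885) * 100
= 0.9712 * 888 / 885 * 100
= 97.45%

340.2342 g FAME; Y = 97.45%


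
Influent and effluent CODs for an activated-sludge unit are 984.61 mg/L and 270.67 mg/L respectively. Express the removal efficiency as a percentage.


eta = (COD_in - COD_out) / COD_in * 100
= (984.61 - 270.67) / 984.61 * 100
= 72.5099%

72.5099%


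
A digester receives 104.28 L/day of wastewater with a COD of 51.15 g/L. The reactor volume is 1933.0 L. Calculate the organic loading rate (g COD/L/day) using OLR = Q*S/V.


OLR = Q * S / V
= 104.28 * 51.15 / 1933.0
= 2.7594 g/L/day

2.7594 g/L/day


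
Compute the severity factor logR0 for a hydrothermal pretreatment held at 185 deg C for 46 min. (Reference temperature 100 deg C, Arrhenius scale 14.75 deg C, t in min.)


logR0 = log10(t * exp((T - 100) / 14.75))
= log10(46 * exp((185 - 100) / 14.75))
= 4.1655

4.1655


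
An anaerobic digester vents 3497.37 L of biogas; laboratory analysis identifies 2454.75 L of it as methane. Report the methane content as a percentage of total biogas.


CH4% = V_CH4 / V_total * 100
= 2454.75 / 3497.37 * 100
= 70.1885%

70.1885%


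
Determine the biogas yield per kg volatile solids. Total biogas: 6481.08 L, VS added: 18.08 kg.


Y = V / VS
= 6481.08 / 18.08
= 358.4668 L/kg VS

358.4668 L/kg VS


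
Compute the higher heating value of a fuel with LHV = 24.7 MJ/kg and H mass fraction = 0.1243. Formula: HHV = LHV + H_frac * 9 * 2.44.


HHV = LHV + H_frac * 9 * 2.44
= 24.7 + 0.1243 * 9 * 2.44
= 27.4296 MJ/kg

27.4296 MJ/kg


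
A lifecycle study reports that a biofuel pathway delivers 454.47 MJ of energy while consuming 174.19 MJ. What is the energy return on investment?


EROI = E_out / E_in
= 454.47 / 174.19
= 2.6090

2.6090


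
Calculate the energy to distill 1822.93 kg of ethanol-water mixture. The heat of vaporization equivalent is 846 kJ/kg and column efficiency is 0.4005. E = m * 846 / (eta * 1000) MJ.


E = m * 846 / (eta * 1000)
= 1822.93 * 846 / (0.4005 * 1000)
= 3850.6836 MJ

3850.6836 MJ


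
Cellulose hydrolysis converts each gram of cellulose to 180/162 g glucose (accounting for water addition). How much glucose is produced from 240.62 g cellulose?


glucose = cellulose * 180/162
= 240.62 * 180/162
= 267.3556 g

267.3556 g


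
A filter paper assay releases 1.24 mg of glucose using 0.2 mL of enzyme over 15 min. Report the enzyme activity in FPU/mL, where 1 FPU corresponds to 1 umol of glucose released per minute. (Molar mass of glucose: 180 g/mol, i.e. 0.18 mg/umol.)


Activity = glucose_mg / (0.18 mg/umol * V_mL * t_min)
= 1.24 / (0.18 * 0.2 * 15)
= 2.2963 FPU/mL

2.2963 FPU/mL


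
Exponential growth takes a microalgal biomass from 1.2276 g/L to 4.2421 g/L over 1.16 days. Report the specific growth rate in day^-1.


mu = ln(X2/X1) / dt
= ln(4.2421/1.2276) / 1.16
= 1.0690 per day

1.0690 per day


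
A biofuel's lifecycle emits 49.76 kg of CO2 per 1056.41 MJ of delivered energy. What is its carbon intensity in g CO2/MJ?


CI = CO2 * 1000 / E
= 49.76 * 1000 / 1056.41
= 47.1029 g CO2/MJ

47.1029 g CO2/MJ


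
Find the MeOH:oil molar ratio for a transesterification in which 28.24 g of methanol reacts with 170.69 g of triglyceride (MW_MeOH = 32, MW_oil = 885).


Molar ratio = n_MeOH / n_oil = (MeOH/32) / (oil/885) = (MeOH * 885) / (32 * oil)
= (28.24 * 885) / (32 * 170.69)
= 4.5756

4.5756


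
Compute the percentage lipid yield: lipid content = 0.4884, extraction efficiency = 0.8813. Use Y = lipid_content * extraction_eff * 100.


Y = lipid_content * extraction_eff * 100
= 0.4884 * 0.8813 * 100
= 43.0427%

43.0427%


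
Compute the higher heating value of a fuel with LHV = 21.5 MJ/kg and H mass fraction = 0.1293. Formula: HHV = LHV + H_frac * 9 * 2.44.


HHV = LHV + H_frac * 9 * 2.44
= 21.5 + 0.1293 * 9 * 2.44
= 24.3394 MJ/kg

24.3394 MJ/kg


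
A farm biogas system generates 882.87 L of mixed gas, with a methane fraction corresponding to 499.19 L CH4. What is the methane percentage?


CH4% = V_CH4 / V_total * 100
= 499.19 / 882.87 * 100
= 56.5417%

56.5417%


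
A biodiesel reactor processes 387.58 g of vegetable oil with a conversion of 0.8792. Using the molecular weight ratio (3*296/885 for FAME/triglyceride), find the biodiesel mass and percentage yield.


m_FAME = oil * conv * (3 * 296 / 885) = oil * conv * (888/885)
= 387.58 * 0.8792 * 888 / 885
= 341.9155 g
Y = m_FAME / oil * 100 = conv * (888/885) * 100
= 0.8792 * 888 / 885 * 100
= 88.22%

341.9155 g FAME; Y = 88.22%
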